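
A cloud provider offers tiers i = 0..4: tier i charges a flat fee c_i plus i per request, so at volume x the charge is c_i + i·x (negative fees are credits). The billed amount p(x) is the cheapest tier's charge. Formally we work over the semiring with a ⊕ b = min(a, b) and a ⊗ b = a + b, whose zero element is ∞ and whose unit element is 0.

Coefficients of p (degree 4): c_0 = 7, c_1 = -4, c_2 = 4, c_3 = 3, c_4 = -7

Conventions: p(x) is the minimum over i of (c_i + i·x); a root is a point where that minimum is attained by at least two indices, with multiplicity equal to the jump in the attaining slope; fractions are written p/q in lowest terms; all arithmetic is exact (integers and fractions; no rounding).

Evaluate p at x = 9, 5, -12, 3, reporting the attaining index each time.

p(9) = min(7+0·9=7, -4+1·9=5, 4+2·9=22, 3+3·9=30, -7+4·9=29) = 5 (attained by i=1)
p(5) = min(7+0·5=7, -4+1·5=1, 4+2·5=14, 3+3·5=18, -7+4·5=13) = 1 (attained by i=1)
p(-12) = min(7+0·(-12)=7, -4+1·(-12)=-16, 4+2·(-12)=-20, 3+3·(-12)=-33, -7+4·(-12)=-55) = -55 (attained by i=4)
p(3) = min(7+0·3=7, -4+1·3=-1, 4+2·3=10, 3+3·3=12, -7+4·3=5) = -1 (attained by i=1)
Answer: p(9) = 5; p(5) = 1; p(-12) = -55; p(3) = -1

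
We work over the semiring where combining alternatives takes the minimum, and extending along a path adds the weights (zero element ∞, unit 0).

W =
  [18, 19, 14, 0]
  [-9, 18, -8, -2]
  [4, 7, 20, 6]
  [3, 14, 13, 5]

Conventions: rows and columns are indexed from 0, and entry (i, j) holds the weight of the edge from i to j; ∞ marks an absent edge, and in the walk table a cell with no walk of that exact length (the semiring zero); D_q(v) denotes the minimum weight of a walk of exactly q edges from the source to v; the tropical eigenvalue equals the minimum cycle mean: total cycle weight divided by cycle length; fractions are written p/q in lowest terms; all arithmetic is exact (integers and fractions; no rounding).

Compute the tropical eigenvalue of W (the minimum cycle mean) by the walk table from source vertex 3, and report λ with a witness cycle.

q=0: [∞, ∞, ∞, 0]
q=1: [3, 14, 13, 5]
q=2: [5, 19, 6, 3]
q=3: [6, 13, 11, 5]
q=4: [4, 18, 5, 6]
Optimal cycle mean attained by: cycle 1->2->1, total (-8) + 7, length 2.
Answer: λ = -1/2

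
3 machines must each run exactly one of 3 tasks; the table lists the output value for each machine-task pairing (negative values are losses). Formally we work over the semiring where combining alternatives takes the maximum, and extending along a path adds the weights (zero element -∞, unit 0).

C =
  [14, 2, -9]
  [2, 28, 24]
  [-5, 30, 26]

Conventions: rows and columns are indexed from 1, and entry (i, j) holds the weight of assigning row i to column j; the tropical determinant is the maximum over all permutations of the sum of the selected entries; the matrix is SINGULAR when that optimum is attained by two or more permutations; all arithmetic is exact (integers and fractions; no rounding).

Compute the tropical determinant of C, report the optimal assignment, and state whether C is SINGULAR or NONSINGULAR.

σ = (1, 2, 3): 14 + 28 + 26 = 68
σ = (1, 3, 2): 14 + 24 + 30 = 68
σ = (2, 1, 3): 2 + 2 + 26 = 30
σ = (2, 3, 1): 2 + 24 + (-5) = 21
σ = (3, 1, 2): (-9) + 2 + 30 = 23
σ = (3, 2, 1): (-9) + 28 + (-5) = 14
Optimal value attained by: σ = (1, 2, 3).
Answer: det⊕(C) = 68; verdict: SINGULAR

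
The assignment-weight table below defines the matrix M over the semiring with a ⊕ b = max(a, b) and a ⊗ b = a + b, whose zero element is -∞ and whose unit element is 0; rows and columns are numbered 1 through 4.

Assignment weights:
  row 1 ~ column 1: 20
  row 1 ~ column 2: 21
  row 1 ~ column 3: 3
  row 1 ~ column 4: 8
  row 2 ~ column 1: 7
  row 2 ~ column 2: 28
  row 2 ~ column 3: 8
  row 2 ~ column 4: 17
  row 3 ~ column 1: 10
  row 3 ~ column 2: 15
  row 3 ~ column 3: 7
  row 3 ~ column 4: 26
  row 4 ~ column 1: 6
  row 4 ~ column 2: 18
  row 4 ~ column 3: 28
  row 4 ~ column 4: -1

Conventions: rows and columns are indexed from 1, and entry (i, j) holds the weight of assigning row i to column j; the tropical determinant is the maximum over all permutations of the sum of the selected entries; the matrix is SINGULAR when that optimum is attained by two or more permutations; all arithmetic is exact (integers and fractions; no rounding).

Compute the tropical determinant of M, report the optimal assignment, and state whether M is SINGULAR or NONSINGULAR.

σ = (1, 2, 3, 4): 20 + 28 + 7 + (-1) = 54
σ = (1, 2, 4, 3): 20 + 28 + 26 + 28 = 102
σ = (1, 3, 2, 4): 20 + 8 + 15 + (-1) = 42
σ = (1, 3, 4, 2): 20 + 8 + 26 + 18 = 72
σ = (1, 4, 2, 3): 20 + 17 + 15 + 28 = 80
σ = (1, 4, 3, 2): 20 + 17 + 7 + 18 = 62
σ = (2, 1, 3, 4): 21 + 7 + 7 + (-1) = 34
σ = (2, 1, 4, 3): 21 + 7 + 26 + 28 = 82
σ = (2, 3, 1, 4): 21 + 8 + 10 + (-1) = 38
σ = (2, 3, 4, 1): 21 + 8 + 26 + 6 = 61
σ = (2, 4, 1, 3): 21 + 17 + 10 + 28 = 76
σ = (2, 4, 3, 1): 21 + 17 + 7 + 6 = 51
σ = (3, 1, 2, 4): 3 + 7 + 15 + (-1) = 24
σ = (3, 1, 4, 2): 3 + 7 + 26 + 18 = 54
σ = (3, 2, 1, 4): 3 + 28 + 10 + (-1) = 40
σ = (3, 2, 4, 1): 3 + 28 + 26 + 6 = 63
σ = (3, 4, 1, 2): 3 + 17 + 10 + 18 = 48
σ = (3, 4, 2, 1): 3 + 17 + 15 + 6 = 41
σ = (4, 1, 2, 3): 8 + 7 + 15 + 28 = 58
σ = (4, 1, 3, 2): 8 + 7 + 7 + 18 = 40
σ = (4, 2, 1, 3): 8 + 28 + 10 + 28 = 74
σ = (4, 2, 3, 1): 8 + 28 + 7 + 6 = 49
σ = (4, 3, 1, 2): 8 + 8 + 10 + 18 = 44
σ = (4, 3, 2, 1): 8 + 8 + 15 + 6 = 37
Optimal value attained by: σ = (1, 2, 4, 3).
Answer: det⊕(M) = 102; verdict: NONSINGULAR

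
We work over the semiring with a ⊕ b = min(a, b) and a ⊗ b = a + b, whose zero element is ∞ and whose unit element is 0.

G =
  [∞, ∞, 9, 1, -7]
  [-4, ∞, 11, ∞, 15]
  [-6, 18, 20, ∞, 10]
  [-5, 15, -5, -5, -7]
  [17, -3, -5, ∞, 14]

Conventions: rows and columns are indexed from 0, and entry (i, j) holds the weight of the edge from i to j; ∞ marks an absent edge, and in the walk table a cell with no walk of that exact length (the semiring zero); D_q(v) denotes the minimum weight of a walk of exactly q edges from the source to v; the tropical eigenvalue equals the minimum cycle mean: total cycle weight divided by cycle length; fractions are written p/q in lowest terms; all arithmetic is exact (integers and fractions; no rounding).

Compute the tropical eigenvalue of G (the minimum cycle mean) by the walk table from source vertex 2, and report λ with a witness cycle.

q=0: [∞, ∞, 0, ∞, ∞]
q=1: [-6, 18, 20, ∞, 10]
q=2: [14, 7, 3, -5, -13]
q=3: [-10, -16, -18, -10, -12]
q=4: [-24, -15, -17, -15, -17]
q=5: [-23, -20, -22, -23, -31]
Optimal cycle mean attained by: cycle 0->4->2->0, total (-7) + (-5) + (-6), length 3.
Answer: λ = -6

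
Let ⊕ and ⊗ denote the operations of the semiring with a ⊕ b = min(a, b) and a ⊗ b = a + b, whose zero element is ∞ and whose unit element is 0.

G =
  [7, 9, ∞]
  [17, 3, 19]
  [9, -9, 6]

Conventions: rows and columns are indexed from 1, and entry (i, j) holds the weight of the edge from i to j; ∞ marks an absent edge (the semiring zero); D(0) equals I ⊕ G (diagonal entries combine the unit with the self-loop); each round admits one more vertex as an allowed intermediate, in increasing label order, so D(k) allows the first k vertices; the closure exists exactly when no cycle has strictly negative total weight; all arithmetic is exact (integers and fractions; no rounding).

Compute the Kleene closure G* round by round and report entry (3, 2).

D(0):
  [0, 9, ∞]
  [17, 0, 19]
  [9, -9, 0]
D(1):
  [0, 9, ∞]
  [17, 0, 19]
  [9, -9, 0]
D(2):
  [0, 9, 28]
  [17, 0, 19]
  [8, -9, 0]
D(3):
  [0, 9, 28]
  [17, 0, 19]
  [8, -9, 0]
Answer: G*[3][2] = -9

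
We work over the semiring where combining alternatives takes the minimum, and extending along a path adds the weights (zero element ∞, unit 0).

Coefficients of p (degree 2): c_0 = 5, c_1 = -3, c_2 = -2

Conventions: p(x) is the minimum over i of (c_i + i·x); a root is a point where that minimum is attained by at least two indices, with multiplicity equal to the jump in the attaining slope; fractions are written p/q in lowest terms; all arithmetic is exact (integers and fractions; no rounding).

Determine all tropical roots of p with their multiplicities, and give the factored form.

hull edge (i=0, c=5) to (i=1, c=-3): slope -8, span 1
hull edge (i=1, c=-3) to (i=2, c=-2): slope 1, span 1
Factored form: p(x) = -2 ⊗ (x ⊕ (-1)) ⊗ (x ⊕ 8)
Answer: roots = -1 (mult 1), 8 (mult 1)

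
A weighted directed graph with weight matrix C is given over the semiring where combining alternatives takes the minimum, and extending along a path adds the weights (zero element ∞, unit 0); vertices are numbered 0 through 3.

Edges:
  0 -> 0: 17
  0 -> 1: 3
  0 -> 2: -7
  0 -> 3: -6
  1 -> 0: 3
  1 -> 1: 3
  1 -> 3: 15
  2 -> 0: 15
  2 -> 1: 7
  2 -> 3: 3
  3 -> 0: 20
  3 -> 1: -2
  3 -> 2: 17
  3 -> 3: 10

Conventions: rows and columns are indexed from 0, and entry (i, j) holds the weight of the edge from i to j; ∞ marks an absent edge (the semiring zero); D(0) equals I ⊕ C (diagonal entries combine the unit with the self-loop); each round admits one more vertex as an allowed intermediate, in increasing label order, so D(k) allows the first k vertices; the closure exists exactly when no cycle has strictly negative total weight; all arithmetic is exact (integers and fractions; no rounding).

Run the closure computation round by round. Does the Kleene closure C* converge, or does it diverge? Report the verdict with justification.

D(0):
  [0, 3, -7, -6]
  [3, 0, ∞, 15]
  [15, 7, 0, 3]
  [20, -2, 17, 0]
D(1):
  [0, 3, -7, -6]
  [3, 0, -4, -3]
  [15, 7, 0, 3]
  [20, -2, 13, 0]
Detection: at round 2, diagonal entry (3, 3) turns strictly negative.
Key observation: the cycle 3->1->0->3 has total weight (-2) + 3 + (-6), which is strictly negative.
Answer: DIVERGES — negative cycle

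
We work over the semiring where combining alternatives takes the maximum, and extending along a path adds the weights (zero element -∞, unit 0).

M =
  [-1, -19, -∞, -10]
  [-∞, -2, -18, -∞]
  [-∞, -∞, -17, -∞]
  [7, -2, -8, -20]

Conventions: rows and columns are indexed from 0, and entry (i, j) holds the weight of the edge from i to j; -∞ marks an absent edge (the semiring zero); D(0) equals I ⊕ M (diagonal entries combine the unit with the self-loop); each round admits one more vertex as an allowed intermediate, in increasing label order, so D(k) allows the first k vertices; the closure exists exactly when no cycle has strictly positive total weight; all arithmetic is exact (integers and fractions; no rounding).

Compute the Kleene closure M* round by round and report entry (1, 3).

D(0):
  [0, -19, -∞, -10]
  [-∞, 0, -18, -∞]
  [-∞, -∞, 0, -∞]
  [7, -2, -8, 0]
D(1):
  [0, -19, -∞, -10]
  [-∞, 0, -18, -∞]
  [-∞, -∞, 0, -∞]
  [7, -2, -8, 0]
D(2):
  [0, -19, -37, -10]
  [-∞, 0, -18, -∞]
  [-∞, -∞, 0, -∞]
  [7, -2, -8, 0]
D(3):
  [0, -19, -37, -10]
  [-∞, 0, -18, -∞]
  [-∞, -∞, 0, -∞]
  [7, -2, -8, 0]
D(4):
  [0, -12, -18, -10]
  [-∞, 0, -18, -∞]
  [-∞, -∞, 0, -∞]
  [7, -2, -8, 0]
Answer: M*[1][3] = -∞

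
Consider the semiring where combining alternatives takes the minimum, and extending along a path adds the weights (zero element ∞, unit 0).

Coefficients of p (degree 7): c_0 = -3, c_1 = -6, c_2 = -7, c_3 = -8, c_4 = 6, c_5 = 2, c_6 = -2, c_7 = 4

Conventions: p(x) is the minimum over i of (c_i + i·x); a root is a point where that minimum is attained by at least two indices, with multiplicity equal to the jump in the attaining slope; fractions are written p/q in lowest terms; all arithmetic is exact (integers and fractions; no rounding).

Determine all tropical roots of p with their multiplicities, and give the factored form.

hull edge (i=0, c=-3) to (i=1, c=-6): slope -3, span 1
hull edge (i=1, c=-6) to (i=3, c=-8): slope -1, span 2
hull edge (i=3, c=-8) to (i=6, c=-2): slope 2, span 3
hull edge (i=6, c=-2) to (i=7, c=4): slope 6, span 1
Factored form: p(x) = 4 ⊗ (x ⊕ (-6)) ⊗ (x ⊕ (-2)) ⊗ (x ⊕ (-2)) ⊗ (x ⊕ (-2)) ⊗ (x ⊕ 1) ⊗ (x ⊕ 1) ⊗ (x ⊕ 3)
Answer: roots = -6 (mult 1), -2 (mult 3), 1 (mult 2), 3 (mult 1)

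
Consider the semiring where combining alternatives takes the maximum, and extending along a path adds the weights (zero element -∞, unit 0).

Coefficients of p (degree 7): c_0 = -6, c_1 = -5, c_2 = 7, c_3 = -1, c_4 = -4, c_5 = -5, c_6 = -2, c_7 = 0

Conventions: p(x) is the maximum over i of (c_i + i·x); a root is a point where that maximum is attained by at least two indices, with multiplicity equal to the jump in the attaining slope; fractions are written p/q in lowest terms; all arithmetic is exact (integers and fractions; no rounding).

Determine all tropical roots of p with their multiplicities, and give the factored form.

hull edge (i=0, c=-6) to (i=2, c=7): slope 13/2, span 2
hull edge (i=2, c=7) to (i=7, c=0): slope -7/5, span 5
Factored form: p(x) = 0 ⊗ (x ⊕ (-13/2)) ⊗ (x ⊕ (-13/2)) ⊗ (x ⊕ 7/5) ⊗ (x ⊕ 7/5) ⊗ (x ⊕ 7/5) ⊗ (x ⊕ 7/5) ⊗ (x ⊕ 7/5)
Answer: roots = -13/2 (mult 2), 7/5 (mult 5)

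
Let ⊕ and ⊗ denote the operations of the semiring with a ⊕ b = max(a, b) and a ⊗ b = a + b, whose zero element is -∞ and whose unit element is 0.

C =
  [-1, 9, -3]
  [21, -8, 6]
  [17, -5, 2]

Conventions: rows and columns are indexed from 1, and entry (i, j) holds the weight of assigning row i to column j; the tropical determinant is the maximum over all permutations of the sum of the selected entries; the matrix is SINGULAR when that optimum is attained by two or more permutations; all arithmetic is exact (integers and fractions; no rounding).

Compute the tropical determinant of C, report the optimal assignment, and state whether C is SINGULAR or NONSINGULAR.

σ = (1, 2, 3): (-1) + (-8) + 2 = -7
σ = (1, 3, 2): (-1) + 6 + (-5) = 0
σ = (2, 1, 3): 9 + 21 + 2 = 32
σ = (2, 3, 1): 9 + 6 + 17 = 32
σ = (3, 1, 2): (-3) + 21 + (-5) = 13
σ = (3, 2, 1): (-3) + (-8) + 17 = 6
Optimal value attained by: σ = (2, 1, 3).
Answer: det⊕(C) = 32; verdict: SINGULAR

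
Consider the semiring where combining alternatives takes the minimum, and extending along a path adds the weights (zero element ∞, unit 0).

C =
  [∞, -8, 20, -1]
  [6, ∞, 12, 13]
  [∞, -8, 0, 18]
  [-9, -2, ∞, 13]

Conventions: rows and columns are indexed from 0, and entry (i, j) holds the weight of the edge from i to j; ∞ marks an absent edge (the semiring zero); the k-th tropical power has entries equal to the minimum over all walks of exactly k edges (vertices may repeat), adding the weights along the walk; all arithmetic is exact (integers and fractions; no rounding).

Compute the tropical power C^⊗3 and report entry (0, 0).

C^⊗2:
  [-10, -3, 4, 5]
  [4, -2, 12, 5]
  [-2, -8, 0, 5]
  [4, -17, 10, -10]
C^⊗3:
  [-4, -18, 4, -11]
  [-4, -4, 10, 3]
  [-4, -10, 0, -3]
  [-19, -12, -5, -4]
Key observation: the optimum is the walk 0->1->3->0, with weight (-8) + 13 + (-9) = -4.
Optimal value attained by: walk 0->1->3->0.
Answer: (C^⊗3)[0][0] = -4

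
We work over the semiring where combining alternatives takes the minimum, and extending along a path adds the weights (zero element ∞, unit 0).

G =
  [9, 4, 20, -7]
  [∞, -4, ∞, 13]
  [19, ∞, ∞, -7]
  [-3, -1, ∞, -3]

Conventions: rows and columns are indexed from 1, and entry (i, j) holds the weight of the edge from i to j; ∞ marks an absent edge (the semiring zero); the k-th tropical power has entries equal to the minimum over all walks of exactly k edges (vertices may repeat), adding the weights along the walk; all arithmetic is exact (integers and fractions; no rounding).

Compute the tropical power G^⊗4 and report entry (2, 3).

G^⊗2:
  [-10, -8, 29, -10]
  [10, -8, ∞, 9]
  [-10, -8, 39, -10]
  [-6, -5, 17, -10]
G^⊗3:
  [-13, -12, 10, -17]
  [6, -12, 30, 3]
  [-13, -12, 10, -17]
  [-13, -11, 14, -13]
G^⊗4:
  [-20, -18, 7, -20]
  [0, -16, 26, -1]
  [-20, -18, 7, -20]
  [-16, -15, 7, -20]
Key observation: the optimum is the walk 2->2->4->1->3, with weight (-4) + 13 + (-3) + 20 = 26.
Optimal value attained by: walk 2->2->4->1->3.
Answer: (G^⊗4)[2][3] = 26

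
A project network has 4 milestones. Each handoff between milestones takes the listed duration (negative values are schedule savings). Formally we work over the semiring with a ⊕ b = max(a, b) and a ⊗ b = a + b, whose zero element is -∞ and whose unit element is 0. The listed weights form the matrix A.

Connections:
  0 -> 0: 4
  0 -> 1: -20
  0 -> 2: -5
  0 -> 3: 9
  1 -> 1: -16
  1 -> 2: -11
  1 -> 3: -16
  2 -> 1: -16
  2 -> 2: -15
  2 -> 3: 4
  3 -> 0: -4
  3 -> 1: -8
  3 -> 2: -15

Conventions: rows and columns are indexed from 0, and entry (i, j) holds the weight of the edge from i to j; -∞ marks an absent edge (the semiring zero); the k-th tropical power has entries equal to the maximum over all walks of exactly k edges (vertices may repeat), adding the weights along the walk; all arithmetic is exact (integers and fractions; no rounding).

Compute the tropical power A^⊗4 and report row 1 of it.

A^⊗2:
  [8, 1, -1, 13]
  [-20, -24, -26, -7]
  [0, -4, -11, -11]
  [0, -24, -9, 5]
A^⊗3:
  [12, 5, 3, 17]
  [-11, -15, -22, -11]
  [4, -19, -5, 9]
  [4, -3, -5, 9]
A^⊗4:
  [16, 9, 7, 21]
  [-7, -19, -16, -2]
  [8, 1, -1, 13]
  [8, 1, -1, 13]
Answer: row 1 of A^⊗4 = [-7, -19, -16, -2]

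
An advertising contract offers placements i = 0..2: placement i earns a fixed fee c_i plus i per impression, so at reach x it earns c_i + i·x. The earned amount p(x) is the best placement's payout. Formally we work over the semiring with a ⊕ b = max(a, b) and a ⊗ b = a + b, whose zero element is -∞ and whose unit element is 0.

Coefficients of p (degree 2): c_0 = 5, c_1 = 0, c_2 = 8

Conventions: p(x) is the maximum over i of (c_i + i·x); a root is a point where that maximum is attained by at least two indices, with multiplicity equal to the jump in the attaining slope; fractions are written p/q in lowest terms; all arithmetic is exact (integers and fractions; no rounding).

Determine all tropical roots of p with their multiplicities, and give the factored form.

hull edge (i=0, c=5) to (i=2, c=8): slope 3/2, span 2
Factored form: p(x) = 8 ⊗ (x ⊕ (-3/2)) ⊗ (x ⊕ (-3/2))
Answer: roots = -3/2 (mult 2)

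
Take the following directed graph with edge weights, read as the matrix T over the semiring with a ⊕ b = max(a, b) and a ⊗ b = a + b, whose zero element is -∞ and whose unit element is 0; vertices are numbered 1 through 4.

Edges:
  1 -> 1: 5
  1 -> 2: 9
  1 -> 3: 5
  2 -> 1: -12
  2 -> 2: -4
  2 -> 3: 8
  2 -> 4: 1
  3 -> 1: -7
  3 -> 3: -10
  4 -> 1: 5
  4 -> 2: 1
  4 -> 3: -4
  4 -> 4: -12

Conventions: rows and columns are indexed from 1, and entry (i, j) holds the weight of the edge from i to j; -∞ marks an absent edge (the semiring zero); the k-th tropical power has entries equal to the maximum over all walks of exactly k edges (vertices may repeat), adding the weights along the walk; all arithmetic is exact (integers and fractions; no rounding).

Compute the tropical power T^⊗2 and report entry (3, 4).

T^⊗2:
  [10, 14, 17, 10]
  [6, 2, 4, -3]
  [-2, 2, -2, -∞]
  [10, 14, 10, 2]
Key observation: no walk of exactly 2 edges connects these vertices, so the entry is the semiring zero.
Answer: (T^⊗2)[3][4] = -∞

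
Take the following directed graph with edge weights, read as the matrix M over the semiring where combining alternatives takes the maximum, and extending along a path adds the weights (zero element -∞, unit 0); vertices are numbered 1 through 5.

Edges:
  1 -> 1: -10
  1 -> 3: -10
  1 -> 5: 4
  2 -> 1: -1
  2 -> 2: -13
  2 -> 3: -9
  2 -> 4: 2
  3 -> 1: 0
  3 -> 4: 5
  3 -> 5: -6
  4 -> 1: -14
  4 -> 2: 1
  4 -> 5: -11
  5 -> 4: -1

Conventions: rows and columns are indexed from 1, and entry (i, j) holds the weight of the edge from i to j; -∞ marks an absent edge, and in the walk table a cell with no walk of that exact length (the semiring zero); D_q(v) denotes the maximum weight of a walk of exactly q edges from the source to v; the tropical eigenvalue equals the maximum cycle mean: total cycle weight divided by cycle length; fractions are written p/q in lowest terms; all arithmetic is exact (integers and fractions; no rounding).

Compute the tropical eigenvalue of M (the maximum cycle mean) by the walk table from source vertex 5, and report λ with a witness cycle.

q=0: [-∞, -∞, -∞, -∞, 0]
q=1: [-∞, -∞, -∞, -1, -∞]
q=2: [-15, 0, -∞, -∞, -12]
q=3: [-1, -13, -9, 2, -11]
q=4: [-9, 3, -11, -4, 3]
q=5: [2, -3, -6, 5, -5]
Optimal cycle mean attained by: cycle 2->4->2, total 2 + 1, length 2.
Answer: λ = 3/2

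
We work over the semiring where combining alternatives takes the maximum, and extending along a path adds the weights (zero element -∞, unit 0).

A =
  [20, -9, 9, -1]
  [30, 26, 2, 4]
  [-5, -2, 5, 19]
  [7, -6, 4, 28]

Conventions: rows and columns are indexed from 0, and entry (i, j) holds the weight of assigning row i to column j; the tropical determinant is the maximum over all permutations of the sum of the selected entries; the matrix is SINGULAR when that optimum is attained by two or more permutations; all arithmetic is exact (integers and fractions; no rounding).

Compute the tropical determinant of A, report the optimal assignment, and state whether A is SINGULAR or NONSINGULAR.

σ = (0, 1, 2, 3): 20 + 26 + 5 + 28 = 79
σ = (0, 1, 3, 2): 20 + 26 + 19 + 4 = 69
σ = (0, 2, 1, 3): 20 + 2 + (-2) + 28 = 48
σ = (0, 2, 3, 1): 20 + 2 + 19 + (-6) = 35
σ = (0, 3, 1, 2): 20 + 4 + (-2) + 4 = 26
σ = (0, 3, 2, 1): 20 + 4 + 5 + (-6) = 23
σ = (1, 0, 2, 3): (-9) + 30 + 5 + 28 = 54
σ = (1, 0, 3, 2): (-9) + 30 + 19 + 4 = 44
σ = (1, 2, 0, 3): (-9) + 2 + (-5) + 28 = 16
σ = (1, 2, 3, 0): (-9) + 2 + 19 + 7 = 19
σ = (1, 3, 0, 2): (-9) + 4 + (-5) + 4 = -6
σ = (1, 3, 2, 0): (-9) + 4 + 5 + 7 = 7
σ = (2, 0, 1, 3): 9 + 30 + (-2) + 28 = 65
σ = (2, 0, 3, 1): 9 + 30 + 19 + (-6) = 52
σ = (2, 1, 0, 3): 9 + 26 + (-5) + 28 = 58
σ = (2, 1, 3, 0): 9 + 26 + 19 + 7 = 61
σ = (2, 3, 0, 1): 9 + 4 + (-5) + (-6) = 2
σ = (2, 3, 1, 0): 9 + 4 + (-2) + 7 = 18
σ = (3, 0, 1, 2): (-1) + 30 + (-2) + 4 = 31
σ = (3, 0, 2, 1): (-1) + 30 + 5 + (-6) = 28
σ = (3, 1, 0, 2): (-1) + 26 + (-5) + 4 = 24
σ = (3, 1, 2, 0): (-1) + 26 + 5 + 7 = 37
σ = (3, 2, 0, 1): (-1) + 2 + (-5) + (-6) = -10
σ = (3, 2, 1, 0): (-1) + 2 + (-2) + 7 = 6
Optimal value attained by: σ = (0, 1, 2, 3).
Answer: det⊕(A) = 79; verdict: NONSINGULAR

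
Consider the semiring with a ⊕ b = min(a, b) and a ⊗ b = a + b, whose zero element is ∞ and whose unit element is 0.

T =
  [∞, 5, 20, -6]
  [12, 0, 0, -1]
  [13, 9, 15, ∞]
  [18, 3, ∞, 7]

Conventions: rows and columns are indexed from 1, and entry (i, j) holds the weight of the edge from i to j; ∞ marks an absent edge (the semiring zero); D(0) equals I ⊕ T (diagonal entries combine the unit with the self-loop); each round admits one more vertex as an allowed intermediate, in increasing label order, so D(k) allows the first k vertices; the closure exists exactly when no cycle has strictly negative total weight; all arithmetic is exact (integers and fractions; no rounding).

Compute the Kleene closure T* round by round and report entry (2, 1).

D(0):
  [0, 5, 20, -6]
  [12, 0, 0, -1]
  [13, 9, 0, ∞]
  [18, 3, ∞, 0]
D(1):
  [0, 5, 20, -6]
  [12, 0, 0, -1]
  [13, 9, 0, 7]
  [18, 3, 38, 0]
D(2):
  [0, 5, 5, -6]
  [12, 0, 0, -1]
  [13, 9, 0, 7]
  [15, 3, 3, 0]
D(3):
  [0, 5, 5, -6]
  [12, 0, 0, -1]
  [13, 9, 0, 7]
  [15, 3, 3, 0]
D(4):
  [0, -3, -3, -6]
  [12, 0, 0, -1]
  [13, 9, 0, 7]
  [15, 3, 3, 0]
Answer: T*[2][1] = 12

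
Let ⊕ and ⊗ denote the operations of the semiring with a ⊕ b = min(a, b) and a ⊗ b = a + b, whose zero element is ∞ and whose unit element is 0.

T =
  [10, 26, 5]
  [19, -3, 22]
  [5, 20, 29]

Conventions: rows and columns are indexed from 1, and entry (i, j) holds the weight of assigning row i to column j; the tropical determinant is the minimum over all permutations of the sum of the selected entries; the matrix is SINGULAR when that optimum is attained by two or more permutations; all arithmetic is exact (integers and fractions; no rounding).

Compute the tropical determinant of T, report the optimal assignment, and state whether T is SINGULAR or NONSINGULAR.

σ = (1, 2, 3): 10 + (-3) + 29 = 36
σ = (1, 3, 2): 10 + 22 + 20 = 52
σ = (2, 1, 3): 26 + 19 + 29 = 74
σ = (2, 3, 1): 26 + 22 + 5 = 53
σ = (3, 1, 2): 5 + 19 + 20 = 44
σ = (3, 2, 1): 5 + (-3) + 5 = 7
Optimal value attained by: σ = (3, 2, 1).
Answer: det⊕(T) = 7; verdict: NONSINGULAR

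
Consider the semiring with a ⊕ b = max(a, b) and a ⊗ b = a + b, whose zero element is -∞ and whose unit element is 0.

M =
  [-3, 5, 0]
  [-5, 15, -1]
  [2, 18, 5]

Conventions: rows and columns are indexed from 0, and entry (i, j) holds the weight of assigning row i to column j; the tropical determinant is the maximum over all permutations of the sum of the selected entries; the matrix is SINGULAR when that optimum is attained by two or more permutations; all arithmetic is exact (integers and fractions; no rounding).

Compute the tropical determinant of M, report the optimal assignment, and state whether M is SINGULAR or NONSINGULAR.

σ = (0, 1, 2): (-3) + 15 + 5 = 17
σ = (0, 2, 1): (-3) + (-1) + 18 = 14
σ = (1, 0, 2): 5 + (-5) + 5 = 5
σ = (1, 2, 0): 5 + (-1) + 2 = 6
σ = (2, 0, 1): 0 + (-5) + 18 = 13
σ = (2, 1, 0): 0 + 15 + 2 = 17
Optimal value attained by: σ = (0, 1, 2).
Answer: det⊕(M) = 17; verdict: SINGULAR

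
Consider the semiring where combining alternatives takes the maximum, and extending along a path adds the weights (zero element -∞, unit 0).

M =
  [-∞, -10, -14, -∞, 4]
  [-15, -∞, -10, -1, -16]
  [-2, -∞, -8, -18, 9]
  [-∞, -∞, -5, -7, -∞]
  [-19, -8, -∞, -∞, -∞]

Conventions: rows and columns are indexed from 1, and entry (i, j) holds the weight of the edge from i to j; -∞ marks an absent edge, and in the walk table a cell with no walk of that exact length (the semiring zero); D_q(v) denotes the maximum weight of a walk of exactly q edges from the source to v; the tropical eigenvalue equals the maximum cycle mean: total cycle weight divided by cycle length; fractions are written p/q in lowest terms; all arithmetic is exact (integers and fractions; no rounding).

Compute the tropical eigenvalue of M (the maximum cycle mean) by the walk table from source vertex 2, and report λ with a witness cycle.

q=0: [-∞, 0, -∞, -∞, -∞]
q=1: [-15, -∞, -10, -1, -16]
q=2: [-12, -24, -6, -8, -1]
q=3: [-8, -9, -13, -15, 3]
q=4: [-15, -5, -19, -10, -4]
q=5: [-20, -12, -15, -6, -10]
Optimal cycle mean attained by: cycle 2->4->3->5->2, total (-1) + (-5) + 9 + (-8), length 4.
Answer: λ = -5/4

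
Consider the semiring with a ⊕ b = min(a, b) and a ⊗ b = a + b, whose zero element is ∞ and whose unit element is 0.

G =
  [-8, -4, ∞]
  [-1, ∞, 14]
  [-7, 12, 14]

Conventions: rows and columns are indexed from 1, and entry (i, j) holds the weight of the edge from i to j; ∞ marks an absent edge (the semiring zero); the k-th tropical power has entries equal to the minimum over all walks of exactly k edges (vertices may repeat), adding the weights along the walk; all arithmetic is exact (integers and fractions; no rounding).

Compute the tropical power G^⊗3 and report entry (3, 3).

G^⊗2:
  [-16, -12, 10]
  [-9, -5, 28]
  [-15, -11, 26]
G^⊗3:
  [-24, -20, 2]
  [-17, -13, 9]
  [-23, -19, 3]
Key observation: the optimum is the walk 3->1->2->3, with weight (-7) + (-4) + 14 = 3.
Optimal value attained by: walk 3->1->2->3.
Answer: (G^⊗3)[3][3] = 3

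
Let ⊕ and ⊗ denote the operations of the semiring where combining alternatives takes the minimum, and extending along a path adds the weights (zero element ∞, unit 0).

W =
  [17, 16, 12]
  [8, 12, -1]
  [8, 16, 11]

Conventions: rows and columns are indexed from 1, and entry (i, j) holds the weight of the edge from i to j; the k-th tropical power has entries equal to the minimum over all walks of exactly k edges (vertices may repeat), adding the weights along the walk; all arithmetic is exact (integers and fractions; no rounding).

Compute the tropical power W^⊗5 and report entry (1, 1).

W^⊗2:
  [20, 28, 15]
  [7, 15, 10]
  [19, 24, 15]
W^⊗3:
  [23, 31, 26]
  [18, 23, 14]
  [23, 31, 23]
W^⊗4:
  [34, 39, 30]
  [22, 30, 22]
  [31, 39, 30]
W^⊗5:
  [38, 46, 38]
  [30, 38, 29]
  [38, 46, 38]
Key observation: the optimum is the walk 1->2->3->2->3->1, with weight 16 + (-1) + 16 + (-1) + 8 = 38.
Optimal value attained by: walk 1->2->3->2->3->1.
Answer: (W^⊗5)[1][1] = 38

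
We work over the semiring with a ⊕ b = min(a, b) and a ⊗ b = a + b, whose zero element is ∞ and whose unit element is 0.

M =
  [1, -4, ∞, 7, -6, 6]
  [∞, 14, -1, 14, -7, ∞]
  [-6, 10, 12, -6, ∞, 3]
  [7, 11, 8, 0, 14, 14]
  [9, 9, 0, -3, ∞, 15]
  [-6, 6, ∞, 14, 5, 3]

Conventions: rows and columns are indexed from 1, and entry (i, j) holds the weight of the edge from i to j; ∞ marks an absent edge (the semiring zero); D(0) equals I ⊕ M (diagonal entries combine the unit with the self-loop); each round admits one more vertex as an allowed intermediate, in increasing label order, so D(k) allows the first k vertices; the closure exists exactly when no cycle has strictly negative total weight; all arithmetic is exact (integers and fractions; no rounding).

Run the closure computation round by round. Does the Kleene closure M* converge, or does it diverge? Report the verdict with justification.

D(0):
  [0, -4, ∞, 7, -6, 6]
  [∞, 0, -1, 14, -7, ∞]
  [-6, 10, 0, -6, ∞, 3]
  [7, 11, 8, 0, 14, 14]
  [9, 9, 0, -3, 0, 15]
  [-6, 6, ∞, 14, 5, 0]
D(1):
  [0, -4, ∞, 7, -6, 6]
  [∞, 0, -1, 14, -7, ∞]
  [-6, -10, 0, -6, -12, 0]
  [7, 3, 8, 0, 1, 13]
  [9, 5, 0, -3, 0, 15]
  [-6, -10, ∞, 1, -12, 0]
Detection: at round 2, diagonal entry (3, 3) turns strictly negative.
Key observation: the cycle 3->1->2->3 has total weight (-6) + (-4) + (-1), which is strictly negative.
Answer: DIVERGES — negative cycle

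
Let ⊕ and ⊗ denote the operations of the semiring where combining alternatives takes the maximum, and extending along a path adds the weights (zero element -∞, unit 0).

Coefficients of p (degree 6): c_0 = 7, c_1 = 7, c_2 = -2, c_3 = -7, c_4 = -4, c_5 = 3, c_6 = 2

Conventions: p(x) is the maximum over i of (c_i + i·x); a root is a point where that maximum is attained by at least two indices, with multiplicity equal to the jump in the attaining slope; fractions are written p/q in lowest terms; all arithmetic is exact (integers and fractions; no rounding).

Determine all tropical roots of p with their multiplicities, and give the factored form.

hull edge (i=0, c=7) to (i=1, c=7): slope 0, span 1
hull edge (i=1, c=7) to (i=6, c=2): slope -1, span 5
Factored form: p(x) = 2 ⊗ (x ⊕ 0) ⊗ (x ⊕ 1) ⊗ (x ⊕ 1) ⊗ (x ⊕ 1) ⊗ (x ⊕ 1) ⊗ (x ⊕ 1)
Answer: roots = 0 (mult 1), 1 (mult 5)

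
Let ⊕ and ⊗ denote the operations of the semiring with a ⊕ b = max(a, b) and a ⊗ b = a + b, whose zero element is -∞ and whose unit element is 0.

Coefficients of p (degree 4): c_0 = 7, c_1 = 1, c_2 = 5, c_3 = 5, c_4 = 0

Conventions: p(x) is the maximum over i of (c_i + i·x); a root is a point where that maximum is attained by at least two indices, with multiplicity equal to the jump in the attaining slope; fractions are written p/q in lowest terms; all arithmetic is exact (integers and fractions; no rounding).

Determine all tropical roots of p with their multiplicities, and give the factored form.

hull edge (i=0, c=7) to (i=3, c=5): slope -2/3, span 3
hull edge (i=3, c=5) to (i=4, c=0): slope -5, span 1
Factored form: p(x) = 0 ⊗ (x ⊕ 2/3) ⊗ (x ⊕ 2/3) ⊗ (x ⊕ 2/3) ⊗ (x ⊕ 5)
Answer: roots = 2/3 (mult 3), 5 (mult 1)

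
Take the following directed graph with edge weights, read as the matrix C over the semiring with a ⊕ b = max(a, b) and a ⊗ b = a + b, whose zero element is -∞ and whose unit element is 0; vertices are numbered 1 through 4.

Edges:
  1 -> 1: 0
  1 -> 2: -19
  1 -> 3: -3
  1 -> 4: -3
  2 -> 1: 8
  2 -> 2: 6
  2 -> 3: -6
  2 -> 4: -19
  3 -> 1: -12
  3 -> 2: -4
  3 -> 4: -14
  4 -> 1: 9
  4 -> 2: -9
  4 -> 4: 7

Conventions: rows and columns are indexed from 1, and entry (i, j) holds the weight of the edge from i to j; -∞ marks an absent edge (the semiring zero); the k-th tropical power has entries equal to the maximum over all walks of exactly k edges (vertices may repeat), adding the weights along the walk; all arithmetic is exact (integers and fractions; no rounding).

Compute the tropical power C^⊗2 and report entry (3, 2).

C^⊗2:
  [6, -7, -3, 4]
  [14, 12, 5, 5]
  [4, 2, -10, -7]
  [16, -2, 6, 14]
Key observation: the optimum is the walk 3->2->2, with weight (-4) + 6 = 2.
Optimal value attained by: walk 3->2->2.
Answer: (C^⊗2)[3][2] = 2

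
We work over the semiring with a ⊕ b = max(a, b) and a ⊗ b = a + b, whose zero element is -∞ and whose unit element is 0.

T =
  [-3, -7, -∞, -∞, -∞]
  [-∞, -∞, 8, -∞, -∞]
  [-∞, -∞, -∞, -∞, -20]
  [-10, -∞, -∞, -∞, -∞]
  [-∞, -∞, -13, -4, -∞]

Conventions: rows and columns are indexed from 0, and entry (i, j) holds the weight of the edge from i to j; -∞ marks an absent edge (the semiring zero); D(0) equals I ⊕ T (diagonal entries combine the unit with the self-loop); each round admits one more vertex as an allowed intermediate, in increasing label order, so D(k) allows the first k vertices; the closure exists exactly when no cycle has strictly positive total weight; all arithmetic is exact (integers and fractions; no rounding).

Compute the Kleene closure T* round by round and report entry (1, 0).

D(0):
  [0, -7, -∞, -∞, -∞]
  [-∞, 0, 8, -∞, -∞]
  [-∞, -∞, 0, -∞, -20]
  [-10, -∞, -∞, 0, -∞]
  [-∞, -∞, -13, -4, 0]
D(1):
  [0, -7, -∞, -∞, -∞]
  [-∞, 0, 8, -∞, -∞]
  [-∞, -∞, 0, -∞, -20]
  [-10, -17, -∞, 0, -∞]
  [-∞, -∞, -13, -4, 0]
D(2):
  [0, -7, 1, -∞, -∞]
  [-∞, 0, 8, -∞, -∞]
  [-∞, -∞, 0, -∞, -20]
  [-10, -17, -9, 0, -∞]
  [-∞, -∞, -13, -4, 0]
D(3):
  [0, -7, 1, -∞, -19]
  [-∞, 0, 8, -∞, -12]
  [-∞, -∞, 0, -∞, -20]
  [-10, -17, -9, 0, -29]
  [-∞, -∞, -13, -4, 0]
D(4):
  [0, -7, 1, -∞, -19]
  [-∞, 0, 8, -∞, -12]
  [-∞, -∞, 0, -∞, -20]
  [-10, -17, -9, 0, -29]
  [-14, -21, -13, -4, 0]
D(5):
  [0, -7, 1, -23, -19]
  [-26, 0, 8, -16, -12]
  [-34, -41, 0, -24, -20]
  [-10, -17, -9, 0, -29]
  [-14, -21, -13, -4, 0]
Answer: T*[1][0] = -26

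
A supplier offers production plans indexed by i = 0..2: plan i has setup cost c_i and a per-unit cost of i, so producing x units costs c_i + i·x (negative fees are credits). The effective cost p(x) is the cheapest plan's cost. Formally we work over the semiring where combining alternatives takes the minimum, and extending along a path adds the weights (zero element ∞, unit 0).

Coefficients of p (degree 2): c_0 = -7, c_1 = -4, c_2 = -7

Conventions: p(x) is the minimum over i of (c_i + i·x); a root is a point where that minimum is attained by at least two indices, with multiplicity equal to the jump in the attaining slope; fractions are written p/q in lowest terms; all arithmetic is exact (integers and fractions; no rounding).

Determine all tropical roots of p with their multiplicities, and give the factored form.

hull edge (i=0, c=-7) to (i=2, c=-7): slope 0, span 2
Factored form: p(x) = -7 ⊗ (x ⊕ 0) ⊗ (x ⊕ 0)
Answer: roots = 0 (mult 2)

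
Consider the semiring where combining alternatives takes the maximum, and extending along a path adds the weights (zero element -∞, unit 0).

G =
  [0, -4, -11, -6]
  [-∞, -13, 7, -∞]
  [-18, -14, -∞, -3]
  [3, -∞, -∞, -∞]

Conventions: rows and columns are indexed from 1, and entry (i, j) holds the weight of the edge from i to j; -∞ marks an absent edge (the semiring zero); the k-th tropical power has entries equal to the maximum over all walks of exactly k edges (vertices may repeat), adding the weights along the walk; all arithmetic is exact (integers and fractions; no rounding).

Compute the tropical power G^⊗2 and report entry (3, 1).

G^⊗2:
  [0, -4, 3, -6]
  [-11, -7, -6, 4]
  [0, -22, -7, -24]
  [3, -1, -8, -3]
Key observation: the optimum is the walk 3->4->1, with weight (-3) + 3 = 0.
Optimal value attained by: walk 3->4->1.
Answer: (G^⊗2)[3][1] = 0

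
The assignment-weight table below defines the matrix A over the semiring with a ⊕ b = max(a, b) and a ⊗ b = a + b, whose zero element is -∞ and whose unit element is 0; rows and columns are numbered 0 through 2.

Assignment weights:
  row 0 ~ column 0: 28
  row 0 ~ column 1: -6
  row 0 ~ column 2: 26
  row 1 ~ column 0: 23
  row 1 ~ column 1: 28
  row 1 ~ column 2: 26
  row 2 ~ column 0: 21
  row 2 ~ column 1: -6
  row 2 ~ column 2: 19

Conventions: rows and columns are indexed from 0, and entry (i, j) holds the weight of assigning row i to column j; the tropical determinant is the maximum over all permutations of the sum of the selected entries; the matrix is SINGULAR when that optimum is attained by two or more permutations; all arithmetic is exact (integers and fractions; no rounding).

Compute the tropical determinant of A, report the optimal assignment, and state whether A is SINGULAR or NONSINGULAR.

σ = (0, 1, 2): 28 + 28 + 19 = 75
σ = (0, 2, 1): 28 + 26 + (-6) = 48
σ = (1, 0, 2): (-6) + 23 + 19 = 36
σ = (1, 2, 0): (-6) + 26 + 21 = 41
σ = (2, 0, 1): 26 + 23 + (-6) = 43
σ = (2, 1, 0): 26 + 28 + 21 = 75
Optimal value attained by: σ = (0, 1, 2).
Answer: det⊕(A) = 75; verdict: SINGULAR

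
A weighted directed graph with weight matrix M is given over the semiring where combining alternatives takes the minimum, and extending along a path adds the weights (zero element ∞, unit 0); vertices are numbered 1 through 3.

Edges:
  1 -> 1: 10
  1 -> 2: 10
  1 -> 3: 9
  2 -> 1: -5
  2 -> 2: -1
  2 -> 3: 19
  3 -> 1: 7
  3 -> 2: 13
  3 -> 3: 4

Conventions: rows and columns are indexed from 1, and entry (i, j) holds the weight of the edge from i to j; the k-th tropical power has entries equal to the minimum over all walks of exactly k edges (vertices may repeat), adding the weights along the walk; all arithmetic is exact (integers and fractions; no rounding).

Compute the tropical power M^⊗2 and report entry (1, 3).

M^⊗2:
  [5, 9, 13]
  [-6, -2, 4]
  [8, 12, 8]
Key observation: the optimum is the walk 1->3->3, with weight 9 + 4 = 13.
Optimal value attained by: walk 1->3->3.
Answer: (M^⊗2)[1][3] = 13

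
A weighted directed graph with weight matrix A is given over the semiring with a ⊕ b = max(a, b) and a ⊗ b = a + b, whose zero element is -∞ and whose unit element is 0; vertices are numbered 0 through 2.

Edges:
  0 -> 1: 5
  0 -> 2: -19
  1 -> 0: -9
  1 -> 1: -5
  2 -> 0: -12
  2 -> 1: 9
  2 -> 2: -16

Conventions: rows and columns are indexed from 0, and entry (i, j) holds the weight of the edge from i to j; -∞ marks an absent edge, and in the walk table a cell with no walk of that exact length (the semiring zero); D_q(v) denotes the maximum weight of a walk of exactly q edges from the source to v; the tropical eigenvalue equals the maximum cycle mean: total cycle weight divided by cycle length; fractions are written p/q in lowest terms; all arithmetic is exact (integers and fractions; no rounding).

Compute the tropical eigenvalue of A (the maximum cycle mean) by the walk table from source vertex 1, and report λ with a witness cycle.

q=0: [-∞, 0, -∞]
q=1: [-9, -5, -∞]
q=2: [-14, -4, -28]
q=3: [-13, -9, -33]
Optimal cycle mean attained by: cycle 0->1->0, total 5 + (-9), length 2.
Answer: λ = -2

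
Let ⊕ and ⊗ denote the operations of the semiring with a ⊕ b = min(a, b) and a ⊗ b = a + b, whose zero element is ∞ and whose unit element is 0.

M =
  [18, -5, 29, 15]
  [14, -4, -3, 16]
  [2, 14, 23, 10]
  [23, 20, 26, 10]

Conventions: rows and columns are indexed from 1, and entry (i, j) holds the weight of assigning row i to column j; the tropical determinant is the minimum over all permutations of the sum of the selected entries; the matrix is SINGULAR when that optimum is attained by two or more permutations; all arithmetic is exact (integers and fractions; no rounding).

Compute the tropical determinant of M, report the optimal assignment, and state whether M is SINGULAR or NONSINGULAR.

σ = (1, 2, 3, 4): 18 + (-4) + 23 + 10 = 47
σ = (1, 2, 4, 3): 18 + (-4) + 10 + 26 = 50
σ = (1, 3, 2, 4): 18 + (-3) + 14 + 10 = 39
σ = (1, 3, 4, 2): 18 + (-3) + 10 + 20 = 45
σ = (1, 4, 2, 3): 18 + 16 + 14 + 26 = 74
σ = (1, 4, 3, 2): 18 + 16 + 23 + 20 = 77
σ = (2, 1, 3, 4): (-5) + 14 + 23 + 10 = 42
σ = (2, 1, 4, 3): (-5) + 14 + 10 + 26 = 45
σ = (2, 3, 1, 4): (-5) + (-3) + 2 + 10 = 4
σ = (2, 3, 4, 1): (-5) + (-3) + 10 + 23 = 25
σ = (2, 4, 1, 3): (-5) + 16 + 2 + 26 = 39
σ = (2, 4, 3, 1): (-5) + 16 + 23 + 23 = 57
σ = (3, 1, 2, 4): 29 + 14 + 14 + 10 = 67
σ = (3, 1, 4, 2): 29 + 14 + 10 + 20 = 73
σ = (3, 2, 1, 4): 29 + (-4) + 2 + 10 = 37
σ = (3, 2, 4, 1): 29 + (-4) + 10 + 23 = 58
σ = (3, 4, 1, 2): 29 + 16 + 2 + 20 = 67
σ = (3, 4, 2, 1): 29 + 16 + 14 + 23 = 82
σ = (4, 1, 2, 3): 15 + 14 + 14 + 26 = 69
σ = (4, 1, 3, 2): 15 + 14 + 23 + 20 = 72
σ = (4, 2, 1, 3): 15 + (-4) + 2 + 26 = 39
σ = (4, 2, 3, 1): 15 + (-4) + 23 + 23 = 57
σ = (4, 3, 1, 2): 15 + (-3) + 2 + 20 = 34
σ = (4, 3, 2, 1): 15 + (-3) + 14 + 23 = 49
Optimal value attained by: σ = (2, 3, 1, 4).
Answer: det⊕(M) = 4; verdict: NONSINGULAR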